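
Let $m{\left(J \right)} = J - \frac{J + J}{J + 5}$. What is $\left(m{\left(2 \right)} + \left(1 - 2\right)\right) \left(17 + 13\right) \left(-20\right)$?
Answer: $- \frac{1800}{7} \approx -257.14$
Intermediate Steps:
$m{\left(J \right)} = J - \frac{2 J}{5 + J}$
$\left(m{\left(2 \right)} + \left(1 - 2\right)\right) \left(17 + 13\right) \left(-20\right) = \left(\frac{2 \left(3 + 2\right)}{5 + 2} + \left(1 - 2\right)\right) \left(17 + 13\right) \left(-20\right) = \left(2 \cdot \frac{1}{7} \cdot 5 + \left(1 - 2\right)\right) 30 \left(-20\right) = \left(2 \cdot \frac{1}{7} \cdot 5 - 1\right) 30 \left(-20\right) = \left(\frac{10}{7} - 1\right) 30 \left(-20\right) = \frac{3}{7} \cdot 30 \left(-20\right) = \frac{90}{7} \left(-20\right) = - \frac{1800}{7}$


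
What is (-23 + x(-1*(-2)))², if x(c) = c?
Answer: 441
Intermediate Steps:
(-23 + x(-1*(-2)))² = (-23 - 1*(-2))² = (-23 + 2)² = (-21)² = 441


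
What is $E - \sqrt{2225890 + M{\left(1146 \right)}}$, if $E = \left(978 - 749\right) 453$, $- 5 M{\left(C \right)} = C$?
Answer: $103737 - \frac{4 \sqrt{3477595}}{5} \approx 1.0225 \cdot 10^{5}$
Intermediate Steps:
$M{\left(C \right)} = - \frac{C}{5}$
$E = 103737$ ($E = 229 \cdot 453 = 103737$)
$E - \sqrt{2225890 + M{\left(1146 \right)}} = 103737 - \sqrt{2225890 - \frac{1146}{5}} = 103737 - \sqrt{\frac{11128304}{5}} = 103737 - \frac{4 \sqrt{3477595}}{5}$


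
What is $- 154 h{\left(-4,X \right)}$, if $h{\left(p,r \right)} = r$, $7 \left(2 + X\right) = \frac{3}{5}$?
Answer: $\frac{1474}{5} \approx 294.8$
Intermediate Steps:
$X = - \frac{67}{35}$ ($X = -2 + \frac{3 \cdot \frac{1}{5}}{7} = -2 + \frac{1}{7} \cdot \frac{3}{5} = -2 + \frac{3}{35} = - \frac{67}{35} \approx -1.9143$)
$- 154 h{\left(-4,X \right)} = \left(-154\right) \left(- \frac{67}{35}\right) = \frac{1474}{5}$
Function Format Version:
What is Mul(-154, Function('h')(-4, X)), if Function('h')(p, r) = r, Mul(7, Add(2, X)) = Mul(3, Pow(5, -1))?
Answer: Rational(1474, 5) ≈ 294.80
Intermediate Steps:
X = Rational(-67, 35) (X = Add(-2, Mul(Rational(1, 7), Mul(3, Pow(5, -1)))) = Add(-2, Mul(Rational(1, 7), Mul(3, Rational(1, 5)))) = Add(-2, Mul(Rational(1, 7), Rational(3, 5))) = Add(-2, Rational(3, 35)) = Rational(-67, 35) ≈ -1.9143)
Mul(-154, Function('h')(-4, X)) = Mul(-154, Rational(-67, 35)) = Rational(1474, 5)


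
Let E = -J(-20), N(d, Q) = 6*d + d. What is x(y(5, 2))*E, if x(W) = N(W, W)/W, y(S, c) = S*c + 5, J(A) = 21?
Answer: -147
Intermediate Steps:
N(d, Q) = 7*d
y(S, c) = 5 + S*c
E = -21 (E = -1*21 = -21)
x(W) = 7 (x(W) = (7*W)/W = 7)
x(y(5, 2))*E = 7*(-21) = -147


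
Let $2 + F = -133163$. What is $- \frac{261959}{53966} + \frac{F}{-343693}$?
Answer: $- \frac{82847092197}{18547736438} \approx -4.4667$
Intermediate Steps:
$F = -133165$ ($F = -2 - 133163 = -133165$)
$- \frac{261959}{53966} + \frac{F}{-343693} = - \frac{261959}{53966} - \frac{133165}{-343693} = \left(-261959\right) \frac{1}{53966} - - \frac{133165}{343693} = - \frac{261959}{53966} + \frac{133165}{343693} = - \frac{82847092197}{18547736438}$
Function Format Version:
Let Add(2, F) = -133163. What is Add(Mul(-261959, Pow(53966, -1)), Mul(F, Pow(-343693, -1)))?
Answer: Rational(-82847092197, 18547736438) ≈ -4.4667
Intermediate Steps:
F = -133165 (F = Add(-2, -133163) = -133165)
Add(Mul(-261959, Pow(53966, -1)), Mul(F, Pow(-343693, -1))) = Add(Mul(-261959, Pow(53966, -1)), Mul(-133165, Pow(-343693, -1))) = Add(Mul(-261959, Rational(1, 53966)), Mul(-133165, Rational(-1, 343693))) = Add(Rational(-261959, 53966), Rational(133165, 343693)) = Rational(-82847092197, 18547736438)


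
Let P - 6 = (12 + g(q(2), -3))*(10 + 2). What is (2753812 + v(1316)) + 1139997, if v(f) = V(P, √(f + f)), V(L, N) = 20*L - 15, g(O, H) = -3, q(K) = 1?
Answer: 3896074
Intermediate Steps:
P = 114 (P = 6 + (12 - 3)*(10 + 2) = 6 + 9*12 = 6 + 108 = 114)
V(L, N) = -15 + 20*L
v(f) = 2265 (v(f) = -15 + 20*114 = -15 + 2280 = 2265)
(2753812 + v(1316)) + 1139997 = (2753812 + 2265) + 1139997 = 2756077 + 1139997 = 3896074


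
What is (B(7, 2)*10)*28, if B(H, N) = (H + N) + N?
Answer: 3080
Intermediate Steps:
B(H, N) = H + 2*N
(B(7, 2)*10)*28 = ((7 + 2*2)*10)*28 = ((7 + 4)*10)*28 = (11*10)*28 = 110*28 = 3080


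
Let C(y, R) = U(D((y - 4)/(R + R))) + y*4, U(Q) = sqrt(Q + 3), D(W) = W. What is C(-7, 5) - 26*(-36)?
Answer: 908 + sqrt(190)/10 ≈ 909.38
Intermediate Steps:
U(Q) = sqrt(3 + Q)
C(y, R) = sqrt(3 + (-4 + y)/(2*R)) + 4*y (C(y, R) = sqrt(3 + (y - 4)/(R + R)) + y*4 = sqrt(3 + (-4 + y)/((2*R))) + 4*y = sqrt(3 + (-4 + y)*(1/(2*R))) + 4*y = sqrt(3 + (-4 + y)/(2*R)) + 4*y)
C(-7, 5) - 26*(-36) = (4*(-7) + sqrt(2)*sqrt((-4 - 7 + 6*5)/5)/2) - 26*(-36) = (-28 + sqrt(2)*sqrt((-4 - 7 + 30)/5)/2) + 936 = (-28 + sqrt(2)*sqrt((1/5)*19)/2) + 936 = (-28 + sqrt(2)*sqrt(19/5)/2) + 936 = (-28 + sqrt(2)*(sqrt(95)/5)/2) + 936 = (-28 + sqrt(190)/10) + 936 = 908 + sqrt(190)/10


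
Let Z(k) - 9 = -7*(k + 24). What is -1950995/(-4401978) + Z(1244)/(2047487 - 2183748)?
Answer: 304876868621/599817924258 ≈ 0.50828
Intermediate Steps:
Z(k) = -159 - 7*k (Z(k) = 9 - 7*(k + 24) = 9 - 7*(24 + k) = 9 + (-168 - 7*k) = -159 - 7*k)
-1950995/(-4401978) + Z(1244)/(2047487 - 2183748) = -1950995/(-4401978) + (-159 - 7*1244)/(2047487 - 2183748) = -1950995*(-1/4401978) + (-159 - 8708)/(-136261) = 1950995/4401978 - 8867*(-1/136261) = 1950995/4401978 + 8867/136261 = 304876868621/599817924258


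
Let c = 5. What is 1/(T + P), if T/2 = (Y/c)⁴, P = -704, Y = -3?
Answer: -625/439838 ≈ -0.0014210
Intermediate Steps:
T = 162/625 (T = 2*(-3/5)⁴ = 2*(-3*⅕)⁴ = 2*(-⅗)⁴ = 2*(81/625) = 162/625 ≈ 0.25920)
1/(T + P) = 1/(162/625 - 704) = 1/(-439838/625) = -625/439838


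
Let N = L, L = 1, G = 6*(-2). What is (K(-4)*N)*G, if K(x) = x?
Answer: 48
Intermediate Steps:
G = -12
N = 1
(K(-4)*N)*G = -4*1*(-12) = -4*(-12) = 48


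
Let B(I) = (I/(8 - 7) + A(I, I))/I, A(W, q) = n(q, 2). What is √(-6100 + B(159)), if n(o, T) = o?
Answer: I*√6098 ≈ 78.09*I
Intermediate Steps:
A(W, q) = q
B(I) = 2 (B(I) = (I/(8 - 7) + I)/I = (I/1 + I)/I = (1*I + I)/I = (I + I)/I = (2*I)/I = 2)
√(-6100 + B(159)) = √(-6100 + 2) = √(-6098) = I*√6098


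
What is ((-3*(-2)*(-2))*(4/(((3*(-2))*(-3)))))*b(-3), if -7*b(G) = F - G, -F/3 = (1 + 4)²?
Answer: -192/7 ≈ -27.429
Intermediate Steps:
F = -75 (F = -3*(1 + 4)² = -3*5² = -3*25 = -75)
b(G) = 75/7 + G/7 (b(G) = -(-75 - G)/7 = 75/7 + G/7)
((-3*(-2)*(-2))*(4/(((3*(-2))*(-3)))))*b(-3) = ((-3*(-2)*(-2))*(4/(((3*(-2))*(-3)))))*(75/7 + (⅐)*(-3)) = ((6*(-2))*(4/((-6*(-3)))))*(75/7 - 3/7) = -48/18*(72/7) = -12*2/9*(72/7) = -8/3*72/7 = -192/7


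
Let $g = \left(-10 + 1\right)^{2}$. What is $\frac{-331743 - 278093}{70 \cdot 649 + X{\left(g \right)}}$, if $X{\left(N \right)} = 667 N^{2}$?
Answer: $- \frac{609836}{4421617} \approx -0.13792$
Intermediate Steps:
$g = 81$ ($g = \left(-9\right)^{2} = 81$)
$\frac{-331743 - 278093}{70 \cdot 649 + X{\left(g \right)}} = \frac{-331743 - 278093}{70 \cdot 649 + 667 \cdot 81^{2}} = - \frac{609836}{45430 + 667 \cdot 6561} = - \frac{609836}{45430 + 4376187} = - \frac{609836}{4421617}$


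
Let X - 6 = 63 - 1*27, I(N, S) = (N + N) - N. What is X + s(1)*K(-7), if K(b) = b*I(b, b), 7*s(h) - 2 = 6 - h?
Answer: 91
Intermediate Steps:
I(N, S) = N (I(N, S) = 2*N - N = N)
s(h) = 8/7 - h/7 (s(h) = 2/7 + (6 - h)/7 = 2/7 + (6/7 - h/7) = 8/7 - h/7)
K(b) = b² (K(b) = b*b = b²)
X = 42 (X = 6 + (63 - 1*27) = 6 + (63 - 27) = 6 + 36 = 42)
X + s(1)*K(-7) = 42 + (8/7 - ⅐*1)*(-7)² = 42 + (8/7 - ⅐)*49 = 42 + 1*49 = 42 + 49 = 91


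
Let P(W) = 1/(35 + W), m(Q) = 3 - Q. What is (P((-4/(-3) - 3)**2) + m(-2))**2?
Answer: 2920681/115600 ≈ 25.265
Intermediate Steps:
(P((-4/(-3) - 3)**2) + m(-2))**2 = (1/(35 + (-4/(-3) - 3)**2) + (3 - 1*(-2)))**2 = (1/(35 + (-4*(-1/3) - 3)**2) + (3 + 2))**2 = (1/(35 + (4/3 - 3)**2) + 5)**2 = (1/(35 + (-5/3)**2) + 5)**2 = (1/(35 + 25/9) + 5)**2 = (1/(340/9) + 5)**2 = (9/340 + 5)**2 = (1709/340)**2 = 2920681/115600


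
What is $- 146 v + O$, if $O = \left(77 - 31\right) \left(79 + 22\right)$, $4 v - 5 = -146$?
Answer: $\frac{19585}{2} \approx 9792.5$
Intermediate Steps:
$v = - \frac{141}{4}$ ($v = \frac{5}{4} + \frac{1}{4} \left(-146\right) = \frac{5}{4} - \frac{73}{2} = - \frac{141}{4} \approx -35.25$)
$O = 4646$ ($O = 46 \cdot 101 = 4646$)
$- 146 v + O = \left(-146\right) \left(- \frac{141}{4}\right) + 4646 = \frac{10293}{2} + 4646 = \frac{19585}{2}$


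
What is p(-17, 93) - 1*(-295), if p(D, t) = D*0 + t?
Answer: 388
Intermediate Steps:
p(D, t) = t (p(D, t) = 0 + t = t)
p(-17, 93) - 1*(-295) = 93 - 1*(-295) = 93 + 295 = 388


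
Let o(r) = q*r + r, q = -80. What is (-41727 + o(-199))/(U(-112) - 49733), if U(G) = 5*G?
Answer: 26006/50293 ≈ 0.51709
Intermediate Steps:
o(r) = -79*r (o(r) = -80*r + r = -79*r)
(-41727 + o(-199))/(U(-112) - 49733) = (-41727 - 79*(-199))/(5*(-112) - 49733) = (-41727 + 15721)/(-560 - 49733) = -26006/(-50293) = -26006*(-1/50293) = 26006/50293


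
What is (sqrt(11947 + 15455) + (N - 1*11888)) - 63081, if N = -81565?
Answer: -156534 + sqrt(27402) ≈ -1.5637e+5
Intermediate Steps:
(sqrt(11947 + 15455) + (N - 1*11888)) - 63081 = (sqrt(11947 + 15455) + (-81565 - 1*11888)) - 63081 = (sqrt(27402) + (-81565 - 11888)) - 63081 = (sqrt(27402) - 93453) - 63081 = (-93453 + sqrt(27402)) - 63081 = -156534 + sqrt(27402)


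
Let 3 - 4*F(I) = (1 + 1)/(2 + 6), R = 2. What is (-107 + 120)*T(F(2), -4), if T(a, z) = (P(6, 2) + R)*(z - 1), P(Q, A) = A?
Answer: -260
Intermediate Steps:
F(I) = 11/16 (F(I) = ¾ - (1 + 1)/(4*(2 + 6)) = ¾ - 1/(2*8) = ¾ - ¼*¼ = ¾ - 1/16 = 11/16)
T(a, z) = -4 + 4*z (T(a, z) = (2 + 2)*(z - 1) = 4*(-1 + z) = -4 + 4*z)
(-107 + 120)*T(F(2), -4) = (-107 + 120)*(-4 + 4*(-4)) = 13*(-4 - 16) = 13*(-20) = -260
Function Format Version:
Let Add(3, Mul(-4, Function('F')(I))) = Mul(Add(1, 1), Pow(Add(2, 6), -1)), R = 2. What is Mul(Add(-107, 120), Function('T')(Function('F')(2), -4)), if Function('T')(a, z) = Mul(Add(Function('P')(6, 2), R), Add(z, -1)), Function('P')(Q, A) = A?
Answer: -260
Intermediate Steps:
Function('F')(I) = Rational(11, 16) (Function('F')(I) = Add(Rational(3, 4), Mul(Rational(-1, 4), Mul(Add(1, 1), Pow(Add(2, 6), -1)))) = Add(Rational(3, 4), Mul(Rational(-1, 4), Mul(2, Pow(8, -1)))) = Add(Rational(3, 4), Mul(Rational(-1, 4), Mul(2, Rational(1, 8)))) = Add(Rational(3, 4), Mul(Rational(-1, 4), Rational(1, 4))) = Add(Rational(3, 4), Rational(-1, 16)) = Rational(11, 16))
Function('T')(a, z) = Add(-4, Mul(4, z)) (Function('T')(a, z) = Mul(Add(2, 2), Add(z, -1)) = Mul(4, Add(-1, z)) = Add(-4, Mul(4, z)))
Mul(Add(-107, 120), Function('T')(Function('F')(2), -4)) = Mul(Add(-107, 120), Add(-4, Mul(4, -4))) = Mul(13, Add(-4, -16)) = Mul(13, -20) = -260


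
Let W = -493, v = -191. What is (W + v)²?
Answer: 467856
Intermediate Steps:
(W + v)² = (-493 - 191)² = (-684)² = 467856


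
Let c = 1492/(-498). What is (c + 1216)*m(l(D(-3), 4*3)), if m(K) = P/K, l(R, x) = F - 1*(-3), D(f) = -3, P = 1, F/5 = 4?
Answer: 302038/5727 ≈ 52.739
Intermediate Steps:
F = 20 (F = 5*4 = 20)
l(R, x) = 23 (l(R, x) = 20 - 1*(-3) = 20 + 3 = 23)
m(K) = 1/K
c = -746/249 (c = 1492*(-1/498) = -746/249 ≈ -2.9960)
(c + 1216)*m(l(D(-3), 4*3)) = (-746/249 + 1216)/23 = (302038/249)*(1/23) = 302038/5727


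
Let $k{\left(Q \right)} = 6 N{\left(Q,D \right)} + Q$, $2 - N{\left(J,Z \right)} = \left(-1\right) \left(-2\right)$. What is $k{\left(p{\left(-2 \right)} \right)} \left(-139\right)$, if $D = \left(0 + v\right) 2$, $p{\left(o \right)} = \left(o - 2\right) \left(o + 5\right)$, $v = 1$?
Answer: $1668$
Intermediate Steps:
$p{\left(o \right)} = \left(-2 + o\right) \left(5 + o\right)$
$D = 2$ ($D = \left(0 + 1\right) 2 = 1 \cdot 2 = 2$)
$N{\left(J,Z \right)} = 0$ ($N{\left(J,Z \right)} = 2 - \left(-1\right) \left(-2\right) = 2 - 2 = 0$)
$k{\left(Q \right)} = Q$ ($k{\left(Q \right)} = 6 \cdot 0 + Q = 0 + Q = Q$)
$k{\left(p{\left(-2 \right)} \right)} \left(-139\right) = \left(-10 + \left(-2\right)^{2} + 3 \left(-2\right)\right) \left(-139\right) = \left(-10 + 4 - 6\right) \left(-139\right) = \left(-12\right) \left(-139\right) = 1668$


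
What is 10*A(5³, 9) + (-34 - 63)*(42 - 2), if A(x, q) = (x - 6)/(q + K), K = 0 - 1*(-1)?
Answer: -3761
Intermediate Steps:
K = 1 (K = 0 + 1 = 1)
A(x, q) = (-6 + x)/(1 + q) (A(x, q) = (x - 6)/(q + 1) = (-6 + x)/(1 + q))
10*A(5³, 9) + (-34 - 63)*(42 - 2) = 10*((-6 + 5³)/(1 + 9)) + (-34 - 63)*(42 - 2) = 10*((-6 + 125)/10) - 97*40 = 10*((⅒)*119) - 3880 = 10*(119/10) - 3880 = 119 - 3880 = -3761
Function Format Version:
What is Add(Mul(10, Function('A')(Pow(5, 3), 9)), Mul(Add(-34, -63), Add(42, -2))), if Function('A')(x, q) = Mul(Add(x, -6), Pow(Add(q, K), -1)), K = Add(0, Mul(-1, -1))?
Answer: -3761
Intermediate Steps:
K = 1 (K = Add(0, 1) = 1)
Function('A')(x, q) = Mul(Pow(Add(1, q), -1), Add(-6, x)) (Function('A')(x, q) = Mul(Add(x, -6), Pow(Add(q, 1), -1)) = Mul(Add(-6, x), Pow(Add(1, q), -1)) = Mul(Pow(Add(1, q), -1), Add(-6, x)))
Add(Mul(10, Function('A')(Pow(5, 3), 9)), Mul(Add(-34, -63), Add(42, -2))) = Add(Mul(10, Mul(Pow(Add(1, 9), -1), Add(-6, Pow(5, 3)))), Mul(Add(-34, -63), Add(42, -2))) = Add(Mul(10, Mul(Pow(10, -1), Add(-6, 125))), Mul(-97, 40)) = Add(Mul(10, Mul(Rational(1, 10), 119)), -3880) = Add(Mul(10, Rational(119, 10)), -3880) = Add(119, -3880) = -3761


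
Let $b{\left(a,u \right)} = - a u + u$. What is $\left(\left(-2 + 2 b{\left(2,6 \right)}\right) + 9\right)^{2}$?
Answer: $25$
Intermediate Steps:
$b{\left(a,u \right)} = u - a u$ ($b{\left(a,u \right)} = - a u + u = u - a u$)
$\left(\left(-2 + 2 b{\left(2,6 \right)}\right) + 9\right)^{2} = \left(\left(-2 + 2 \cdot 6 \left(1 - 2\right)\right) + 9\right)^{2} = \left(\left(-2 + 2 \cdot 6 \left(-1\right)\right) + 9\right)^{2} = \left(\left(-2 + 2 \left(-6\right)\right) + 9\right)^{2} = \left(\left(-2 - 12\right) + 9\right)^{2} = \left(-14 + 9\right)^{2} = \left(-5\right)^{2} = 25$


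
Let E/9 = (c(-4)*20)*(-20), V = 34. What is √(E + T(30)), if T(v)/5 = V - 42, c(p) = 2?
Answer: 2*I*√1810 ≈ 85.088*I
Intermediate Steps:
T(v) = -40 (T(v) = 5*(34 - 42) = 5*(-8) = -40)
E = -7200 (E = 9*((2*20)*(-20)) = 9*(40*(-20)) = 9*(-800) = -7200)
√(E + T(30)) = √(-7200 - 40) = √(-7240) = 2*I*√1810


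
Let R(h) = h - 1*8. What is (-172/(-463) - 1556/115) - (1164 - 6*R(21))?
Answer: -58524718/53245 ≈ -1099.2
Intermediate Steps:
R(h) = -8 + h (R(h) = h - 8 = -8 + h)
(-172/(-463) - 1556/115) - (1164 - 6*R(21)) = (-172/(-463) - 1556/115) - (1164 - 6*(-8 + 21)) = (-172*(-1/463) - 1556*1/115) - (1164 - 6*13) = (172/463 - 1556/115) - (1164 - 78) = -700648/53245 - 1*1086 = -700648/53245 - 1086 = -58524718/53245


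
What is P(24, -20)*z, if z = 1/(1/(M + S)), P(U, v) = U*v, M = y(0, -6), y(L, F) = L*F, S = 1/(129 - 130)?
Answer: 480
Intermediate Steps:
S = -1 (S = 1/(-1) = -1)
y(L, F) = F*L
M = 0 (M = -6*0 = 0)
z = -1 (z = 1/(1/(0 - 1)) = 1/(1/(-1)) = 1/(-1) = -1)
P(24, -20)*z = (24*(-20))*(-1) = -480*(-1) = 480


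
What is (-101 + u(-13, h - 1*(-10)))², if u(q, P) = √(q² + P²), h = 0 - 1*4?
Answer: (101 - √205)² ≈ 7513.8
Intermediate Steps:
h = -4 (h = 0 - 4 = -4)
u(q, P) = √(P² + q²)
(-101 + u(-13, h - 1*(-10)))² = (-101 + √((-4 - 1*(-10))² + (-13)²))² = (-101 + √((-4 + 10)² + 169))² = (-101 + √(6² + 169))² = (-101 + √(36 + 169))² = (-101 + √205)²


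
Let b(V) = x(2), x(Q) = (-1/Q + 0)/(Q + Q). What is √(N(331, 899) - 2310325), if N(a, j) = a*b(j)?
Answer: 3*I*√4107318/4 ≈ 1520.0*I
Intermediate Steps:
x(Q) = -1/(2*Q²) (x(Q) = (-1/Q)/((2*Q)) = (-1/Q)*(1/(2*Q)) = -1/(2*Q²))
b(V) = -⅛ (b(V) = -½/2² = -½*¼ = -⅛)
N(a, j) = -a/8 (N(a, j) = a*(-⅛) = -a/8)
√(N(331, 899) - 2310325) = √(-⅛*331 - 2310325) = √(-331/8 - 2310325) = √(-18482931/8) = 3*I*√4107318/4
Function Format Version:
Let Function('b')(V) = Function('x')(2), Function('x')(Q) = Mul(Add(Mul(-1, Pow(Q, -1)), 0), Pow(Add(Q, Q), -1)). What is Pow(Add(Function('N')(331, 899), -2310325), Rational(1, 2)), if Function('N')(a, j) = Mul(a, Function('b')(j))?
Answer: Mul(Rational(3, 4), I, Pow(4107318, Rational(1, 2))) ≈ Mul(1520.0, I)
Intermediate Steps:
Function('x')(Q) = Mul(Rational(-1, 2), Pow(Q, -2)) (Function('x')(Q) = Mul(Mul(-1, Pow(Q, -1)), Pow(Mul(2, Q), -1)) = Mul(Mul(-1, Pow(Q, -1)), Mul(Rational(1, 2), Pow(Q, -1))) = Mul(Rational(-1, 2), Pow(Q, -2)))
Function('b')(V) = Rational(-1, 8) (Function('b')(V) = Mul(Rational(-1, 2), Pow(2, -2)) = Mul(Rational(-1, 2), Rational(1, 4)) = Rational(-1, 8))
Function('N')(a, j) = Mul(Rational(-1, 8), a) (Function('N')(a, j) = Mul(a, Rational(-1, 8)) = Mul(Rational(-1, 8), a))
Pow(Add(Function('N')(331, 899), -2310325), Rational(1, 2)) = Pow(Add(Mul(Rational(-1, 8), 331), -2310325), Rational(1, 2)) = Pow(Add(Rational(-331, 8), -2310325), Rational(1, 2)) = Pow(Rational(-18482931, 8), Rational(1, 2)) = Mul(Rational(3, 4), I, Pow(4107318, Rational(1, 2)))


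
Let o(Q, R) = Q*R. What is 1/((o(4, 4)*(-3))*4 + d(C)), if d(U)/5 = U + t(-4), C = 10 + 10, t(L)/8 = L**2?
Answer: 1/548 ≈ 0.0018248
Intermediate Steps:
t(L) = 8*L**2
C = 20
d(U) = 640 + 5*U (d(U) = 5*(U + 8*(-4)**2) = 5*(U + 8*16) = 5*(U + 128) = 5*(128 + U) = 640 + 5*U)
1/((o(4, 4)*(-3))*4 + d(C)) = 1/(((4*4)*(-3))*4 + (640 + 5*20)) = 1/((16*(-3))*4 + (640 + 100)) = 1/(-48*4 + 740) = 1/(-192 + 740) = 1/548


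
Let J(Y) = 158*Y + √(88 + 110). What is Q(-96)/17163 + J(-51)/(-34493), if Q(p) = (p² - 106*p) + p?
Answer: 5254094/3869303 - 3*√22/34493 ≈ 1.3575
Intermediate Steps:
J(Y) = 3*√22 + 158*Y (J(Y) = 158*Y + √198 = 158*Y + 3*√22 = 3*√22 + 158*Y)
Q(p) = p² - 105*p
Q(-96)/17163 + J(-51)/(-34493) = -96*(-105 - 96)/17163 + (3*√22 + 158*(-51))/(-34493) = -96*(-201)*(1/17163) + (3*√22 - 8058)*(-1/34493) = 19296*(1/17163) + (-8058 + 3*√22)*(-1/34493) = 2144/1907 + (474/2029 - 3*√22/34493) = 5254094/3869303 - 3*√22/34493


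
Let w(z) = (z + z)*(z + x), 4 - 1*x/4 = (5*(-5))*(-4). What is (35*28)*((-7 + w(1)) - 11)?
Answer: -768320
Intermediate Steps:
x = -384 (x = 16 - 4*5*(-5)*(-4) = 16 - (-100)*(-4) = 16 - 4*100 = 16 - 400 = -384)
w(z) = 2*z*(-384 + z) (w(z) = (z + z)*(z - 384) = (2*z)*(-384 + z) = 2*z*(-384 + z))
(35*28)*((-7 + w(1)) - 11) = (35*28)*((-7 + 2*1*(-384 + 1)) - 11) = 980*((-7 + 2*1*(-383)) - 11) = 980*((-7 - 766) - 11) = 980*(-773 - 11) = 980*(-784) = -768320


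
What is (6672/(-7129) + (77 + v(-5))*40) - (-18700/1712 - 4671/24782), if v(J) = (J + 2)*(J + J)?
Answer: 162201100922855/37807567892 ≈ 4290.2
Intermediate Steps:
v(J) = 2*J*(2 + J) (v(J) = (2 + J)*(2*J) = 2*J*(2 + J))
(6672/(-7129) + (77 + v(-5))*40) - (-18700/1712 - 4671/24782) = (6672/(-7129) + (77 + 2*(-5)*(2 - 5))*40) - (-18700/1712 - 4671/24782) = (6672*(-1/7129) + (77 + 2*(-5)*(-3))*40) - (-18700*1/1712 - 4671*1/24782) = (-6672/7129 + (77 + 30)*40) - (-4675/428 - 4671/24782) = (-6672/7129 + 107*40) - 1*(-58927519/5303348) = (-6672/7129 + 4280) + 58927519/5303348 = 30505448/7129 + 58927519/5303348 = 162201100922855/37807567892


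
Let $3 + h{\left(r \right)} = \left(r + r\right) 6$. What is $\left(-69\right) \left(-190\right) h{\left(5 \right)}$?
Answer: $747270$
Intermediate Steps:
$h{\left(r \right)} = -3 + 12 r$ ($h{\left(r \right)} = -3 + \left(r + r\right) 6 = -3 + 2 r 6 = -3 + 12 r$)
$\left(-69\right) \left(-190\right) h{\left(5 \right)} = \left(-69\right) \left(-190\right) \left(-3 + 12 \cdot 5\right) = 13110 \left(-3 + 60\right) = 13110 \cdot 57 = 747270$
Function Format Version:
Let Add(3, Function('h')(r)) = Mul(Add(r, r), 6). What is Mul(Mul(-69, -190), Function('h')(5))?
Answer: 747270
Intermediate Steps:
Function('h')(r) = Add(-3, Mul(12, r)) (Function('h')(r) = Add(-3, Mul(Add(r, r), 6)) = Add(-3, Mul(Mul(2, r), 6)) = Add(-3, Mul(12, r)))
Mul(Mul(-69, -190), Function('h')(5)) = Mul(Mul(-69, -190), Add(-3, Mul(12, 5))) = Mul(13110, Add(-3, 60)) = Mul(13110, 57) = 747270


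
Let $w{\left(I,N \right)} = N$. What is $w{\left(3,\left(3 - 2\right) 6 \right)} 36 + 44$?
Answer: $260$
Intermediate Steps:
$w{\left(3,\left(3 - 2\right) 6 \right)} 36 + 44 = \left(3 - 2\right) 6 \cdot 36 + 44 = 1 \cdot 6 \cdot 36 + 44 = 6 \cdot 36 + 44 = 216 + 44 = 260$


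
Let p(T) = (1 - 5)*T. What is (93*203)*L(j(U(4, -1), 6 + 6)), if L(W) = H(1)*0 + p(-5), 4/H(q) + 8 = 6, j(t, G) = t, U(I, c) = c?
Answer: 377580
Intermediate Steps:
H(q) = -2 (H(q) = 4/(-8 + 6) = 4/(-2) = 4*(-1/2) = -2)
p(T) = -4*T
L(W) = 20 (L(W) = -2*0 - 4*(-5) = 0 + 20 = 20)
(93*203)*L(j(U(4, -1), 6 + 6)) = (93*203)*20 = 18879*20 = 377580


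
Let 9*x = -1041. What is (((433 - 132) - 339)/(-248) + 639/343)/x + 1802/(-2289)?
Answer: -3883410037/4826063508 ≈ -0.80467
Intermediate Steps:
x = -347/3 (x = (1/9)*(-1041) = -347/3 ≈ -115.67)
(((433 - 132) - 339)/(-248) + 639/343)/x + 1802/(-2289) = (((433 - 132) - 339)/(-248) + 639/343)/(-347/3) + 1802/(-2289) = ((301 - 339)*(-1/248) + 639*(1/343))*(-3/347) + 1802*(-1/2289) = (-38*(-1/248) + 639/343)*(-3/347) - 1802/2289 = (19/124 + 639/343)*(-3/347) - 1802/2289 = (85753/42532)*(-3/347) - 1802/2289 = -257259/14758604 - 1802/2289 = -3883410037/4826063508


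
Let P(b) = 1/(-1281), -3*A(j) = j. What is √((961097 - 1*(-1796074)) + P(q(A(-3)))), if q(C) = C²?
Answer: 5*√180976403202/1281 ≈ 1660.5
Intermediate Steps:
A(j) = -j/3
P(b) = -1/1281
√((961097 - 1*(-1796074)) + P(q(A(-3)))) = √((961097 - 1*(-1796074)) - 1/1281) = √((961097 + 1796074) - 1/1281) = √(2757171 - 1/1281) = √(3531936050/1281) = 5*√180976403202/1281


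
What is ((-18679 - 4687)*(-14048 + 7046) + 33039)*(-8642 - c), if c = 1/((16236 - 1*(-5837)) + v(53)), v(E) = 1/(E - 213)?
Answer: -4994472867847728138/3531679 ≈ -1.4142e+12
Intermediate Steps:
v(E) = 1/(-213 + E)
c = 160/3531679 (c = 1/((16236 - 1*(-5837)) + 1/(-213 + 53)) = 1/((16236 + 5837) + 1/(-160)) = 1/(22073 - 1/160) = 1/(3531679/160) = 160/3531679 ≈ 4.5304e-5)
((-18679 - 4687)*(-14048 + 7046) + 33039)*(-8642 - c) = ((-18679 - 4687)*(-14048 + 7046) + 33039)*(-8642 - 1*160/3531679) = (-23366*(-7002) + 33039)*(-8642 - 160/3531679) = (163608732 + 33039)*(-30520770078/3531679) = 163641771*(-30520770078/3531679) = -4994472867847728138/3531679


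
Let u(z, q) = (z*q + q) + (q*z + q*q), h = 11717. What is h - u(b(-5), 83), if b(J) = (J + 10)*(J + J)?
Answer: 13045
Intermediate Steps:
b(J) = 2*J*(10 + J) (b(J) = (10 + J)*(2*J) = 2*J*(10 + J))
u(z, q) = q + q² + 2*q*z (u(z, q) = (q*z + q) + (q*z + q²) = (q + q*z) + (q² + q*z) = q + q² + 2*q*z)
h - u(b(-5), 83) = 11717 - 83*(1 + 83 + 2*(2*(-5)*(10 - 5))) = 11717 - 83*(1 + 83 + 2*(2*(-5)*5)) = 11717 - 83*(1 + 83 + 2*(-50)) = 11717 - 83*(1 + 83 - 100) = 11717 - 83*(-16) = 11717 - 1*(-1328) = 11717 + 1328 = 13045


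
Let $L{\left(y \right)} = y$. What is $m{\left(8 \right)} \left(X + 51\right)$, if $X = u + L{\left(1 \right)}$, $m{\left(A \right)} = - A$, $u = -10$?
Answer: $-336$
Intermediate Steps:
$X = -9$ ($X = -10 + 1 = -9$)
$m{\left(8 \right)} \left(X + 51\right) = \left(-1\right) 8 \left(-9 + 51\right) = \left(-8\right) 42 = -336$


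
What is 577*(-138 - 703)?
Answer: -485257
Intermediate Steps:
577*(-138 - 703) = 577*(-841) = -485257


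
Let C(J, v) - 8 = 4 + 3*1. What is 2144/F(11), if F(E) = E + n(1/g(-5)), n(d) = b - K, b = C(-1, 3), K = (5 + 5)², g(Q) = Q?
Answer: -1072/37 ≈ -28.973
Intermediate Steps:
C(J, v) = 15 (C(J, v) = 8 + (4 + 3*1) = 8 + (4 + 3) = 8 + 7 = 15)
K = 100 (K = 10² = 100)
b = 15
n(d) = -85 (n(d) = 15 - 1*100 = 15 - 100 = -85)
F(E) = -85 + E (F(E) = E - 85 = -85 + E)
2144/F(11) = 2144/(-85 + 11) = 2144/(-74) = 2144*(-1/74) = -1072/37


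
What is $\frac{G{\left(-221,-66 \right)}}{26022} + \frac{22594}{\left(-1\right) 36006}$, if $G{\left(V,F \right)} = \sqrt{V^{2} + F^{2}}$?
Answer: $- \frac{11297}{18003} + \frac{\sqrt{53197}}{26022} \approx -0.61864$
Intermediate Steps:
$G{\left(V,F \right)} = \sqrt{F^{2} + V^{2}}$
$\frac{G{\left(-221,-66 \right)}}{26022} + \frac{22594}{\left(-1\right) 36006} = \frac{\sqrt{\left(-66\right)^{2} + \left(-221\right)^{2}}}{26022} + \frac{22594}{\left(-1\right) 36006} = \sqrt{4356 + 48841} \cdot \frac{1}{26022} + \frac{22594}{-36006} = \sqrt{53197} \cdot \frac{1}{26022} + 22594 \left(- \frac{1}{36006}\right) = \frac{\sqrt{53197}}{26022} - \frac{11297}{18003} = - \frac{11297}{18003} + \frac{\sqrt{53197}}{26022}$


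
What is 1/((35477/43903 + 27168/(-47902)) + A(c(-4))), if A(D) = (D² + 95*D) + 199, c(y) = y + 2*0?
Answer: -24453971/4029013790 ≈ -0.0060695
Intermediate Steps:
c(y) = y (c(y) = y + 0 = y)
A(D) = 199 + D² + 95*D
1/((35477/43903 + 27168/(-47902)) + A(c(-4))) = 1/((35477/43903 + 27168/(-47902)) + (199 + (-4)² + 95*(-4))) = 1/((35477*(1/43903) + 27168*(-1/47902)) + (199 + 16 - 380)) = 1/((35477/43903 - 13584/23951) - 165) = 1/(5891425/24453971 - 165) = 1/(-4029013790/24453971) = -24453971/4029013790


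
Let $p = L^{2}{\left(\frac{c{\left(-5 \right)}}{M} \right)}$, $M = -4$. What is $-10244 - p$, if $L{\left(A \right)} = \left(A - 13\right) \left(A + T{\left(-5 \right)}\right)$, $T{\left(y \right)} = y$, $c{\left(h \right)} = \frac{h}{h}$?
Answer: $- \frac{3861233}{256} \approx -15083.0$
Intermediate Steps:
$c{\left(h \right)} = 1$
$L{\left(A \right)} = \left(-13 + A\right) \left(-5 + A\right)$ ($L{\left(A \right)} = \left(A - 13\right) \left(A - 5\right) = \left(-13 + A\right) \left(-5 + A\right)$)
$p = \frac{1238769}{256}$ ($p = \left(65 + \left(1 \frac{1}{-4}\right)^{2} - 18 \cdot 1 \frac{1}{-4}\right)^{2} = \left(65 + \left(1 \left(- \frac{1}{4}\right)\right)^{2} - 18 \cdot 1 \left(- \frac{1}{4}\right)\right)^{2} = \left(65 + \left(- \frac{1}{4}\right)^{2} - - \frac{9}{2}\right)^{2} = \left(65 + \frac{1}{16} + \frac{9}{2}\right)^{2} = \left(\frac{1113}{16}\right)^{2} = \frac{1238769}{256} \approx 4838.9$)
$-10244 - p = -10244 - \frac{1238769}{256} = - \frac{3861233}{256}$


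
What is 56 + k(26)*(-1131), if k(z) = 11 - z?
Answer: 17021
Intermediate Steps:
56 + k(26)*(-1131) = 56 + (11 - 1*26)*(-1131) = 56 + (11 - 26)*(-1131) = 56 - 15*(-1131) = 56 + 16965 = 17021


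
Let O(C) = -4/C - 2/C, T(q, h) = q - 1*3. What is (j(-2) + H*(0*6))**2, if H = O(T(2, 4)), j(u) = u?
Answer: 4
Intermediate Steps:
T(q, h) = -3 + q (T(q, h) = q - 3 = -3 + q)
O(C) = -6/C
H = 6 (H = -6/(-3 + 2) = -6/(-1) = -6*(-1) = 6)
(j(-2) + H*(0*6))**2 = (-2 + 6*(0*6))**2 = (-2 + 6*0)**2 = (-2 + 0)**2 = (-2)**2 = 4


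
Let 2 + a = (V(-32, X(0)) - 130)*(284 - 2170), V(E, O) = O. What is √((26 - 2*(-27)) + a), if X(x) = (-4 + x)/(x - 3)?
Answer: √2184690/3 ≈ 492.69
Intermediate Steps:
X(x) = (-4 + x)/(-3 + x)
a = 727990/3 (a = -2 + ((-4 + 0)/(-3 + 0) - 130)*(284 - 2170) = -2 + (-4/(-3) - 130)*(-1886) = -2 + (-⅓*(-4) - 130)*(-1886) = -2 + (4/3 - 130)*(-1886) = -2 - 386/3*(-1886) = -2 + 727996/3 = 727990/3 ≈ 2.4266e+5)
√((26 - 2*(-27)) + a) = √((26 - 2*(-27)) + 727990/3) = √((26 + 54) + 727990/3) = √(80 + 727990/3) = √(728230/3) = √2184690/3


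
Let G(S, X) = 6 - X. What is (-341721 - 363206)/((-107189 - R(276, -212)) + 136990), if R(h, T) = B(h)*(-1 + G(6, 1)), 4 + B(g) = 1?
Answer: -704927/29813 ≈ -23.645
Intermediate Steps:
B(g) = -3 (B(g) = -4 + 1 = -3)
R(h, T) = -12 (R(h, T) = -3*(-1 + (6 - 1*1)) = -3*(-1 + (6 - 1)) = -3*(-1 + 5) = -3*4 = -12)
(-341721 - 363206)/((-107189 - R(276, -212)) + 136990) = (-341721 - 363206)/((-107189 - 1*(-12)) + 136990) = -704927/((-107189 + 12) + 136990) = -704927/(-107177 + 136990) = -704927/29813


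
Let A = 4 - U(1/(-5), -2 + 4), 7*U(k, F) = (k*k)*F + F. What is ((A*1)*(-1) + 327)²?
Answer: 3200956929/30625 ≈ 1.0452e+5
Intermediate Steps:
U(k, F) = F/7 + F*k²/7 (U(k, F) = ((k*k)*F + F)/7 = (k²*F + F)/7 = (F*k² + F)/7 = (F + F*k²)/7 = F/7 + F*k²/7)
A = 648/175 (A = 4 - (-2 + 4)*(1 + (1/(-5))²)/7 = 4 - 2*(1 + (-⅕)²)/7 = 4 - 2*(1 + 1/25)/7 = 4 - 2*26/(7*25) = 4 - 1*52/175 = 4 - 52/175 = 648/175 ≈ 3.7029)
((A*1)*(-1) + 327)² = (((648/175)*1)*(-1) + 327)² = ((648/175)*(-1) + 327)² = (-648/175 + 327)² = (56577/175)² = 3200956929/30625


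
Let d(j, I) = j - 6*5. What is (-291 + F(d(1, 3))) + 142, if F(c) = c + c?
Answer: -207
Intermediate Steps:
d(j, I) = -30 + j (d(j, I) = j - 1*30 = j - 30 = -30 + j)
F(c) = 2*c
(-291 + F(d(1, 3))) + 142 = (-291 + 2*(-30 + 1)) + 142 = (-291 + 2*(-29)) + 142 = (-291 - 58) + 142 = -349 + 142 = -207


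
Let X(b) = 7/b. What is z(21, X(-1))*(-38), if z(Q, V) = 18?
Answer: -684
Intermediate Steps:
z(21, X(-1))*(-38) = 18*(-38) = -684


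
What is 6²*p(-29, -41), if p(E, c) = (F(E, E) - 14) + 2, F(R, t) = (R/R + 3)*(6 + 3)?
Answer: 864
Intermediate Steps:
F(R, t) = 36 (F(R, t) = (1 + 3)*9 = 4*9 = 36)
p(E, c) = 24 (p(E, c) = (36 - 14) + 2 = 22 + 2 = 24)
6²*p(-29, -41) = 6²*24 = 36*24 = 864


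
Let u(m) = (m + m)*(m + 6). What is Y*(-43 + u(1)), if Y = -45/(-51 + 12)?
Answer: -435/13 ≈ -33.462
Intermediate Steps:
Y = 15/13 (Y = -45/(-39) = -45*(-1/39) = 15/13 ≈ 1.1538)
u(m) = 2*m*(6 + m) (u(m) = (2*m)*(6 + m) = 2*m*(6 + m))
Y*(-43 + u(1)) = 15*(-43 + 2*1*(6 + 1))/13 = 15*(-43 + 2*1*7)/13 = 15*(-43 + 14)/13 = (15/13)*(-29) = -435/13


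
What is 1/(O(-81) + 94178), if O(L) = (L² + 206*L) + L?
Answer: 1/83972 ≈ 1.1909e-5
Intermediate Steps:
O(L) = L² + 207*L
1/(O(-81) + 94178) = 1/(-81*(207 - 81) + 94178) = 1/(-81*126 + 94178) = 1/(-10206 + 94178) = 1/83972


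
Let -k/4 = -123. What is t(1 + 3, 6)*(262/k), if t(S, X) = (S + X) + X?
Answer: 1048/123 ≈ 8.5203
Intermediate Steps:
k = 492 (k = -4*(-123) = 492)
t(S, X) = S + 2*X
t(1 + 3, 6)*(262/k) = ((1 + 3) + 2*6)*(262/492) = (4 + 12)*(262*(1/492)) = 16*(131/246) = 1048/123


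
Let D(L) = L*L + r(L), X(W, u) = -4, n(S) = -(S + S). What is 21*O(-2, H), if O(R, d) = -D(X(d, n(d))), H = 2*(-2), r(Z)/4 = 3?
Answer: -588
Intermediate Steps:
r(Z) = 12 (r(Z) = 4*3 = 12)
n(S) = -2*S
D(L) = 12 + L**2 (D(L) = L*L + 12 = L**2 + 12 = 12 + L**2)
H = -4
O(R, d) = -28 (O(R, d) = -(12 + (-4)**2) = -(12 + 16) = -1*28 = -28)
21*O(-2, H) = 21*(-28) = -588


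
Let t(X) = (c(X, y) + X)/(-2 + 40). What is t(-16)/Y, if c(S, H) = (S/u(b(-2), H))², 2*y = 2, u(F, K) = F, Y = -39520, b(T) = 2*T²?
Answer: 3/375440 ≈ 7.9906e-6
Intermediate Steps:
y = 1 (y = (½)*2 = 1)
c(S, H) = S²/64 (c(S, H) = (S/((2*(-2)²)))² = (S/((2*4)))² = (S/8)² = S²/64)
t(X) = X/38 + X²/2432 (t(X) = (X²/64 + X)/(-2 + 40) = (X + X²/64)/38 = (X + X²/64)*(1/38) = X/38 + X²/2432)
t(-16)/Y = ((1/2432)*(-16)*(64 - 16))/(-39520) = ((1/2432)*(-16)*48)*(-1/39520) = -6/19*(-1/39520) = 3/375440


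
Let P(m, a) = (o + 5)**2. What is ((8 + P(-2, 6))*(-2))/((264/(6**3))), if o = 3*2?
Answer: -2322/11 ≈ -211.09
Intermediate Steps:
o = 6
P(m, a) = 121 (P(m, a) = (6 + 5)**2 = 11**2 = 121)
((8 + P(-2, 6))*(-2))/((264/(6**3))) = ((8 + 121)*(-2))/((264/(6**3))) = (129*(-2))/((264/216)) = -258/(264*(1/216)) = -258/11/9 = -258*9/11 = -2322/11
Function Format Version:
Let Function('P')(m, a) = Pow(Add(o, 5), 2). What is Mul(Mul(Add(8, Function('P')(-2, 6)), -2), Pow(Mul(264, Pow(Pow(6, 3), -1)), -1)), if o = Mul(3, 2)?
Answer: Rational(-2322, 11) ≈ -211.09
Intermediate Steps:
o = 6
Function('P')(m, a) = 121 (Function('P')(m, a) = Pow(Add(6, 5), 2) = Pow(11, 2) = 121)
Mul(Mul(Add(8, Function('P')(-2, 6)), -2), Pow(Mul(264, Pow(Pow(6, 3), -1)), -1)) = Mul(Mul(Add(8, 121), -2), Pow(Mul(264, Pow(Pow(6, 3), -1)), -1)) = Mul(Mul(129, -2), Pow(Mul(264, Pow(216, -1)), -1)) = Mul(-258, Pow(Mul(264, Rational(1, 216)), -1)) = Mul(-258, Pow(Rational(11, 9), -1)) = Mul(-258, Rational(9, 11)) = Rational(-2322, 11)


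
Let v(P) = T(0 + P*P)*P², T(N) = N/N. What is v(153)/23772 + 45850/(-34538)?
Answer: -6701099/19548508 ≈ -0.34279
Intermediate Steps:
T(N) = 1
v(P) = P² (v(P) = 1*P² = P²)
v(153)/23772 + 45850/(-34538) = 153²/23772 + 45850/(-34538) = 23409*(1/23772) + 45850*(-1/34538) = 7803/7924 - 3275/2467 = -6701099/19548508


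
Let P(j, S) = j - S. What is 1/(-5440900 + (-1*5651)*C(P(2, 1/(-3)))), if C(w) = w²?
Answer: -9/49244999 ≈ -1.8276e-7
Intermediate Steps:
1/(-5440900 + (-1*5651)*C(P(2, 1/(-3)))) = 1/(-5440900 + (-1*5651)*(2 - 1/(-3))²) = 1/(-5440900 - 5651*(2 - 1*(-⅓))²) = 1/(-5440900 - 5651*(2 + ⅓)²) = 1/(-5440900 - 5651*(7/3)²) = 1/(-5440900 - 5651*49/9) = 1/(-5440900 - 276899/9) = 1/(-49244999/9) = -9/49244999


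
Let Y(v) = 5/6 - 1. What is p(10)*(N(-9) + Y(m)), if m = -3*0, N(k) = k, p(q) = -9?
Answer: 165/2 ≈ 82.500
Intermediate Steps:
m = 0
Y(v) = -⅙ (Y(v) = 5*(⅙) - 1 = ⅚ - 1 = -⅙)
p(10)*(N(-9) + Y(m)) = -9*(-9 - ⅙) = -9*(-55/6) = 165/2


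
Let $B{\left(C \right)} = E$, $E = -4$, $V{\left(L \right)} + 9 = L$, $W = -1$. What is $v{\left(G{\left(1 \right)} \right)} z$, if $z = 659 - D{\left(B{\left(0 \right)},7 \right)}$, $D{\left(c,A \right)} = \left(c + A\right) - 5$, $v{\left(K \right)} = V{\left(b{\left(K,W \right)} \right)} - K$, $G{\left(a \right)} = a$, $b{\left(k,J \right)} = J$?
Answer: $-7271$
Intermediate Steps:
$V{\left(L \right)} = -9 + L$
$B{\left(C \right)} = -4$
$v{\left(K \right)} = -10 - K$ ($v{\left(K \right)} = \left(-9 - 1\right) - K = -10 - K$)
$D{\left(c,A \right)} = -5 + A + c$ ($D{\left(c,A \right)} = \left(A + c\right) - 5 = -5 + A + c$)
$z = 661$ ($z = 659 - \left(-5 + 7 - 4\right) = 659 - -2 = 659 + 2 = 661$)
$v{\left(G{\left(1 \right)} \right)} z = \left(-10 - 1\right) 661 = \left(-11\right) 661 = -7271$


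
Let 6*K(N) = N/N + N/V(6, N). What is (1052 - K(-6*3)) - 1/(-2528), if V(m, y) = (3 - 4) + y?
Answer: 151542281/144096 ≈ 1051.7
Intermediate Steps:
V(m, y) = -1 + y
K(N) = ⅙ + N/(6*(-1 + N)) (K(N) = (N/N + N/(-1 + N))/6 = (1 + N/(-1 + N))/6 = ⅙ + N/(6*(-1 + N)))
(1052 - K(-6*3)) - 1/(-2528) = (1052 - (-1 + 2*(-6*3))/(6*(-1 - 6*3))) - 1/(-2528) = (1052 - (-1 + 2*(-18))/(6*(-1 - 18))) - 1*(-1/2528) = (1052 - (-1 - 36)/(6*(-19))) + 1/2528 = (1052 - (-1)*(-37)/(6*19)) + 1/2528 = (1052 - 1*37/114) + 1/2528 = (1052 - 37/114) + 1/2528 = 119891/114 + 1/2528 = 151542281/144096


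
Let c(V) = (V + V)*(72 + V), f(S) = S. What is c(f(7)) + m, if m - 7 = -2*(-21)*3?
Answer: 1239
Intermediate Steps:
m = 133 (m = 7 - 2*(-21)*3 = 7 + 42*3 = 7 + 126 = 133)
c(V) = 2*V*(72 + V) (c(V) = (2*V)*(72 + V) = 2*V*(72 + V))
c(f(7)) + m = 2*7*(72 + 7) + 133 = 2*7*79 + 133 = 1106 + 133 = 1239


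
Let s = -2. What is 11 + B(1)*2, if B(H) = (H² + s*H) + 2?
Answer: 13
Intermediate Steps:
B(H) = 2 + H² - 2*H (B(H) = (H² - 2*H) + 2 = 2 + H² - 2*H)
11 + B(1)*2 = 11 + (2 + 1² - 2*1)*2 = 11 + (2 + 1 - 2)*2 = 11 + 1*2 = 11 + 2 = 13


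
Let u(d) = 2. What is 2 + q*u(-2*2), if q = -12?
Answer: -22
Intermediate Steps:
2 + q*u(-2*2) = 2 - 12*2 = 2 - 24 = -22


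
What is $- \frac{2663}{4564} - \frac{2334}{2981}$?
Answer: $- \frac{18590779}{13605284} \approx -1.3664$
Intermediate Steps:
$- \frac{2663}{4564} - \frac{2334}{2981} = - \frac{18590779}{13605284}$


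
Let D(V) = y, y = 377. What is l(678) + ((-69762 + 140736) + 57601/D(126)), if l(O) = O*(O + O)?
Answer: 373416535/377 ≈ 9.9050e+5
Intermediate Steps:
D(V) = 377
l(O) = 2*O² (l(O) = O*(2*O) = 2*O²)
l(678) + ((-69762 + 140736) + 57601/D(126)) = 2*678² + ((-69762 + 140736) + 57601/377) = 2*459684 + (70974 + 57601*(1/377)) = 919368 + (70974 + 57601/377) = 919368 + 26814799/377 = 373416535/377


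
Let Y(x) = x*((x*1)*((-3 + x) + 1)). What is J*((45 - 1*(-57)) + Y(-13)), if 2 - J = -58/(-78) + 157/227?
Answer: -4055000/2951 ≈ -1374.1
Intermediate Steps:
J = 5000/8853 (J = 2 - (-58/(-78) + 157/227) = 2 - (-58*(-1/78) + 157*(1/227)) = 2 - (29/39 + 157/227) = 2 - 1*12706/8853 = 2 - 12706/8853 = 5000/8853 ≈ 0.56478)
Y(x) = x²*(-2 + x) (Y(x) = x*(x*(-2 + x)) = x²*(-2 + x))
J*((45 - 1*(-57)) + Y(-13)) = 5000*((45 - 1*(-57)) + (-13)²*(-2 - 13))/8853 = 5000*((45 + 57) + 169*(-15))/8853 = 5000*(102 - 2535)/8853 = (5000/8853)*(-2433) = -4055000/2951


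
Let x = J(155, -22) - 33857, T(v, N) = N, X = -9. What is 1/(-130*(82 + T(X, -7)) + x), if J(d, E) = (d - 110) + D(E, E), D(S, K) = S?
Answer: -1/43584 ≈ -2.2944e-5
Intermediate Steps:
J(d, E) = -110 + E + d (J(d, E) = (d - 110) + E = (-110 + d) + E = -110 + E + d)
x = -33834 (x = (-110 - 22 + 155) - 33857 = 23 - 33857 = -33834)
1/(-130*(82 + T(X, -7)) + x) = 1/(-130*(82 - 7) - 33834) = 1/(-130*75 - 33834) = 1/(-9750 - 33834) = 1/(-43584) = -1/43584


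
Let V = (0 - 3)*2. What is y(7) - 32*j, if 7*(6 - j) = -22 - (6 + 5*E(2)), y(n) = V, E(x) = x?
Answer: -2602/7 ≈ -371.71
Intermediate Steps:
V = -6 (V = -3*2 = -6)
y(n) = -6
j = 80/7 (j = 6 - (-22 - (6 + 5*2))/7 = 6 - (-22 - (6 + 10))/7 = 6 - (-22 - 1*16)/7 = 6 - (-22 - 16)/7 = 6 - ⅐*(-38) = 6 + 38/7 = 80/7 ≈ 11.429)
y(7) - 32*j = -6 - 32*80/7 = -6 - 2560/7 = -2602/7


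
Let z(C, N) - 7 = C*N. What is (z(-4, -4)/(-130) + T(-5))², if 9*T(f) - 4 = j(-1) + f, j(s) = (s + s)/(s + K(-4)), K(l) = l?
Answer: 361/6084 ≈ 0.059336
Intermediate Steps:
z(C, N) = 7 + C*N
j(s) = 2*s/(-4 + s) (j(s) = (s + s)/(s - 4) = (2*s)/(-4 + s) = 2*s/(-4 + s))
T(f) = 22/45 + f/9 (T(f) = 4/9 + (2*(-1)/(-4 - 1) + f)/9 = 4/9 + (2*(-1)/(-5) + f)/9 = 4/9 + (2*(-1)*(-⅕) + f)/9 = 4/9 + (⅖ + f)/9 = 4/9 + (2/45 + f/9) = 22/45 + f/9)
(z(-4, -4)/(-130) + T(-5))² = ((7 - 4*(-4))/(-130) + (22/45 + (⅑)*(-5)))² = ((7 + 16)*(-1/130) + (22/45 - 5/9))² = (23*(-1/130) - 1/15)² = (-23/130 - 1/15)² = (-19/78)² = 361/6084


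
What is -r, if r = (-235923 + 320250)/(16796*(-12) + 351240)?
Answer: -28109/49896 ≈ -0.56335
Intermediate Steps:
r = 28109/49896 (r = 84327/(-201552 + 351240) = 84327/149688 = 84327*(1/149688) = 28109/49896 ≈ 0.56335)
-r = -1*28109/49896 = -28109/49896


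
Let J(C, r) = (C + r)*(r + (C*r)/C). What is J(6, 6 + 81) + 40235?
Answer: 56417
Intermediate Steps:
J(C, r) = 2*r*(C + r) (J(C, r) = (C + r)*(r + r) = (C + r)*(2*r) = 2*r*(C + r))
J(6, 6 + 81) + 40235 = 2*(6 + 81)*(6 + (6 + 81)) + 40235 = 2*87*(6 + 87) + 40235 = 2*87*93 + 40235 = 16182 + 40235 = 56417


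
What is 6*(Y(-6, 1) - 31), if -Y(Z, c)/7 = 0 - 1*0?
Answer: -186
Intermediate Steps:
Y(Z, c) = 0 (Y(Z, c) = -7*(0 - 1*0) = -7*(0 + 0) = -7*0 = 0)
6*(Y(-6, 1) - 31) = 6*(0 - 31) = 6*(-31) = -186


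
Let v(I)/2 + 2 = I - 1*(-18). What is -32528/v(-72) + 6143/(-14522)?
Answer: 29480225/101654 ≈ 290.01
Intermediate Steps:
v(I) = 32 + 2*I (v(I) = -4 + 2*(I - 1*(-18)) = -4 + 2*(I + 18) = -4 + 2*(18 + I) = -4 + (36 + 2*I) = 32 + 2*I)
-32528/v(-72) + 6143/(-14522) = -32528/(32 + 2*(-72)) + 6143/(-14522) = -32528/(32 - 144) + 6143*(-1/14522) = -32528/(-112) - 6143/14522 = -32528*(-1/112) - 6143/14522 = 2033/7 - 6143/14522 = 29480225/101654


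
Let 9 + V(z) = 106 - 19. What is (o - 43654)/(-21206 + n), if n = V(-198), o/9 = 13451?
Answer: -77405/21128 ≈ -3.6636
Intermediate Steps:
o = 121059 (o = 9*13451 = 121059)
V(z) = 78 (V(z) = -9 + (106 - 19) = -9 + 87 = 78)
n = 78
(o - 43654)/(-21206 + n) = (121059 - 43654)/(-21206 + 78) = 77405/(-21128) = 77405*(-1/21128) = -77405/21128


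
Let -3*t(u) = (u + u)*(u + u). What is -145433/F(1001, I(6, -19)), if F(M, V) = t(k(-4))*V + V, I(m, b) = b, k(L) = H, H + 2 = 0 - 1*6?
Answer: -436299/4807 ≈ -90.763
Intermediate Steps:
H = -8 (H = -2 + (0 - 1*6) = -2 + (0 - 6) = -2 - 6 = -8)
k(L) = -8
t(u) = -4*u**2/3 (t(u) = -(u + u)*(u + u)/3 = -2*u*2*u/3 = -4*u**2/3)
F(M, V) = -253*V/3 (F(M, V) = (-4/3*(-8)**2)*V + V = (-4/3*64)*V + V = -256*V/3 + V = -253*V/3)
-145433/F(1001, I(6, -19)) = -145433/((-253/3*(-19))) = -145433/4807/3 = -145433*3/4807 = -436299/4807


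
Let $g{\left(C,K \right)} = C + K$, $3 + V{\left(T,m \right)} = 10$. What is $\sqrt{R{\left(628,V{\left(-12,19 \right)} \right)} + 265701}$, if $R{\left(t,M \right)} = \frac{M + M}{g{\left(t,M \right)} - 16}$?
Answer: $\frac{\sqrt{101806269527}}{619} \approx 515.46$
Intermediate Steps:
$V{\left(T,m \right)} = 7$ ($V{\left(T,m \right)} = -3 + 10 = 7$)
$R{\left(t,M \right)} = \frac{2 M}{-16 + M + t}$ ($R{\left(t,M \right)} = \frac{M + M}{\left(t + M\right) - 16} = \frac{2 M}{\left(M + t\right) - 16} = \frac{2 M}{-16 + M + t}$)
$\sqrt{R{\left(628,V{\left(-12,19 \right)} \right)} + 265701} = \sqrt{2 \cdot 7 \frac{1}{-16 + 7 + 628} + 265701} = \sqrt{2 \cdot 7 \cdot \frac{1}{619} + 265701} = \sqrt{\frac{14}{619} + 265701} = \sqrt{\frac{164468933}{619}} = \frac{\sqrt{101806269527}}{619}$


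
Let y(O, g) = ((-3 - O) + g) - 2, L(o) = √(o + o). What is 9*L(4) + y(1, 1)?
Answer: -5 + 18*√2 ≈ 20.456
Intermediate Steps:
L(o) = √2*√o (L(o) = √(2*o) = √2*√o)
y(O, g) = -5 + g - O (y(O, g) = (-3 + g - O) - 2 = -5 + g - O)
9*L(4) + y(1, 1) = 9*(√2*√4) + (-5 + 1 - 1*1) = 9*(√2*2) + (-5 + 1 - 1) = 9*(2*√2) - 5 = 18*√2 - 5 = -5 + 18*√2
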